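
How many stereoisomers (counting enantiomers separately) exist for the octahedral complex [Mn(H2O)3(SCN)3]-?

In an octahedral complex each vertex has one trans partner and four cis neighbours.
There are 2 geometric isomers: H2O mer; H2O fac.
Each arrangement has an internal mirror plane or centre of symmetry, so none is chiral.

2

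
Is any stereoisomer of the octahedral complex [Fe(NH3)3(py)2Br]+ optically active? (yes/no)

no

Working through the distinct placements yields 3 geometric isomers: NH3 mer, py trans; NH3 fac, py cis; NH3 mer, py cis.
Each arrangement has an internal mirror plane or centre of symmetry, so none is chiral.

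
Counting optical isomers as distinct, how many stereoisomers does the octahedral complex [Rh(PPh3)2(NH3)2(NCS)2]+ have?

6

In an octahedral complex each vertex has one trans partner and four cis neighbours.
The distinct arrangements are (5 in all): PPh3 trans, NH3 trans, NCS trans; PPh3 cis, NH3 cis, NCS trans; PPh3 trans, NH3 cis, NCS cis; PPh3 cis, NH3 cis, NCS cis (chiral); PPh3 cis, NH3 trans, NCS cis.
One of these lacks any improper symmetry element and so occurs as an enantiomeric pair, giving 5 + 1 = 6 stereoisomers in total.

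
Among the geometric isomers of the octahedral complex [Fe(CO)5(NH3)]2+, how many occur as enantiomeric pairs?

The six octahedral sites form three mutually perpendicular trans pairs.
Only one geometric arrangement is possible.

0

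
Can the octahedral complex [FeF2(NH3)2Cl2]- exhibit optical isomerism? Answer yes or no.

An octahedron has six vertices in three trans pairs; every non-trans pair is cis.
There are 5 geometric isomers: F trans, NH3 trans, Cl trans; F cis, NH3 cis, Cl trans; F cis, NH3 trans, Cl cis; F cis, NH3 cis, Cl cis (chiral); F trans, NH3 cis, Cl cis.
One of these lacks any improper symmetry element and so occurs as an enantiomeric pair, giving 5 + 1 = 6 stereoisomers in total.

yes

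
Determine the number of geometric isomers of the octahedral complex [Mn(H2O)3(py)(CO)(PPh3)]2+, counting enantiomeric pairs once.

4

In an octahedral complex each vertex has one trans partner and four cis neighbours.
There are 4 geometric isomers: H2O mer (3 arrangements); H2O fac (chiral).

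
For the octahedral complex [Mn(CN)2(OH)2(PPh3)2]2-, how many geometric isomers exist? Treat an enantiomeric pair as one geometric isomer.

5

An octahedron has six vertices in three trans pairs; every non-trans pair is cis.
There are 5 geometric isomers: CN trans, OH trans, PPh3 trans; CN trans, OH cis, PPh3 cis; CN cis, OH cis, PPh3 trans; CN cis, OH cis, PPh3 cis (chiral); CN cis, OH trans, PPh3 cis.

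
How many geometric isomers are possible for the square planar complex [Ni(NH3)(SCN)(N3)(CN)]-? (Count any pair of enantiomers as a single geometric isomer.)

A square has two trans pairs of vertices; adjacent vertices are cis.
Working through the distinct placements yields 3 geometric isomers: (CN/NH3 trans, N3/SCN trans); (CN/SCN trans, N3/NH3 trans); (CN/N3 trans, NH3/SCN trans).

3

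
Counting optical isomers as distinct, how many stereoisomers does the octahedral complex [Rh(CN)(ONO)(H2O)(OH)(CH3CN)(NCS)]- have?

30

Placing the ligands in turn and identifying arrangements related by rotation or reflection leaves 15 distinct geometric isomers.
Of these, 15 lack any improper symmetry element and so occur as enantiomeric pairs, giving 15 + 15 = 30 stereoisomers in total.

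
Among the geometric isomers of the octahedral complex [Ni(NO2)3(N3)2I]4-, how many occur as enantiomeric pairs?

The six octahedral sites form three mutually perpendicular trans pairs.
Working through the distinct placements yields 3 geometric isomers: NO2 mer, N3 cis; NO2 mer, N3 trans; NO2 fac, N3 cis.
Each arrangement has an internal mirror plane or centre of symmetry, so none is chiral.

0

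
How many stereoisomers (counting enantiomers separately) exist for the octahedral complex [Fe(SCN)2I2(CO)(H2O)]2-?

An octahedron has six vertices in three trans pairs; every non-trans pair is cis.
Working through the distinct placements yields 6 geometric isomers: SCN trans, I trans; SCN cis, I cis (3 arrangements, 2 chiral); SCN trans, I cis; SCN cis, I trans.
Of these, 2 lack any improper symmetry element and so occur as enantiomeric pairs, giving 6 + 2 = 8 stereoisomers in total.

8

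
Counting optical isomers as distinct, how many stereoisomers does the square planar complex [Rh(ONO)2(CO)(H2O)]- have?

2

A square has two trans pairs of vertices; adjacent vertices are cis.
Working through the distinct placements yields 2 geometric isomers: ONO cis; ONO trans.
Each arrangement has an internal mirror plane or centre of symmetry, so none is chiral.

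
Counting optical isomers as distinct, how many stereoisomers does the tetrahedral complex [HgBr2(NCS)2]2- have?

Only one geometric arrangement is possible.

1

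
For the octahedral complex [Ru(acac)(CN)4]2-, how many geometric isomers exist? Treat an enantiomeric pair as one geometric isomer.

The six octahedral sites form three mutually perpendicular trans pairs.
Each acac is bidentate and must span two cis positions.
Only one geometric arrangement is possible.

1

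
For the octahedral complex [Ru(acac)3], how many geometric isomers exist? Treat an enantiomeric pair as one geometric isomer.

1

Each acac is bidentate and must span two cis positions.
Only one geometric arrangement is possible; it has no improper symmetry element, so it exists as a pair of enantiomers (2 stereoisomers).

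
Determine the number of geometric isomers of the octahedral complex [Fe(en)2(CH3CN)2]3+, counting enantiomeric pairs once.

2

In an octahedral complex each vertex has one trans partner and four cis neighbours.
Each en is bidentate and must span two cis positions.
Working through the distinct placements yields 2 geometric isomers: CH3CN trans; CH3CN cis (chiral).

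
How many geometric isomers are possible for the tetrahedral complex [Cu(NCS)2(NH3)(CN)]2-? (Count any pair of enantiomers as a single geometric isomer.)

In a tetrahedral complex all four positions are equivalent and every pair of ligands is adjacent — there is no cis/trans distinction.
Only one geometric arrangement is possible.

1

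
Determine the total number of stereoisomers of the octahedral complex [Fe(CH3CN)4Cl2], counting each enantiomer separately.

An octahedron has six vertices in three trans pairs; every non-trans pair is cis.
Systematic placement gives 2 geometric isomers: Cl trans; Cl cis.
Each arrangement has an internal mirror plane or centre of symmetry, so none is chiral.

2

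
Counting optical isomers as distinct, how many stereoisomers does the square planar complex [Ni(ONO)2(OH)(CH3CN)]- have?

In a square planar complex each vertex has one trans partner and two cis neighbours.
Systematic placement gives 2 geometric isomers: ONO cis; ONO trans.
Each arrangement has an internal mirror plane or centre of symmetry, so none is chiral.

2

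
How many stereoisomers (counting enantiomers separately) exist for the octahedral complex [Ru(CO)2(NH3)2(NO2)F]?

8

The six octahedral sites form three mutually perpendicular trans pairs.
There are 6 geometric isomers: CO trans, NH3 cis; CO trans, NH3 trans; CO cis, NH3 cis (3 arrangements, 2 chiral); CO cis, NH3 trans.
Of these, 2 lack any improper symmetry element and so occur as enantiomeric pairs, giving 6 + 2 = 8 stereoisomers in total.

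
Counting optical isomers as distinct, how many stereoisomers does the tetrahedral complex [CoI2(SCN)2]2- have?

1

All four vertices of a tetrahedron are equivalent and mutually adjacent, so cis/trans isomerism cannot arise.
Only one geometric arrangement is possible.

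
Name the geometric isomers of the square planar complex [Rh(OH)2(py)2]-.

In a square planar complex each vertex has one trans partner and two cis neighbours.
Systematic placement gives 2 geometric isomers: OH cis; OH trans.

cis and trans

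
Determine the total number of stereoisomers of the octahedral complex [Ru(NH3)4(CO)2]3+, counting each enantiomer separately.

2

In an octahedral complex each vertex has one trans partner and four cis neighbours.
There are 2 geometric isomers: CO trans; CO cis.
Each arrangement has an internal mirror plane or centre of symmetry, so none is chiral.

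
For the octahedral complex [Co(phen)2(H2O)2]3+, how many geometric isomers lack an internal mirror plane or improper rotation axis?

In an octahedral complex each vertex has one trans partner and four cis neighbours.
Each phen is bidentate and must span two cis positions.
Systematic placement gives 2 geometric isomers: H2O trans; H2O cis (chiral).
One of these lacks any improper symmetry element and so occurs as an enantiomeric pair, giving 2 + 1 = 3 stereoisomers in total.

1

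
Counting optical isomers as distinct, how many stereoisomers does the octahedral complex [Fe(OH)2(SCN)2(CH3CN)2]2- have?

6

In an octahedral complex each vertex has one trans partner and four cis neighbours.
Working through the distinct placements yields 5 geometric isomers: OH trans, SCN trans, CH3CN trans; OH cis, SCN cis, CH3CN trans; OH cis, SCN trans, CH3CN cis; OH cis, SCN cis, CH3CN cis (chiral); OH trans, SCN cis, CH3CN cis.
One of these lacks any improper symmetry element and so occurs as an enantiomeric pair, giving 5 + 1 = 6 stereoisomers in total.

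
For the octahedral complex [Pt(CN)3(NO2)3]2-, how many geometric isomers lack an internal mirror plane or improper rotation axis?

0

The six octahedral sites form three mutually perpendicular trans pairs.
Systematic placement gives 2 geometric isomers: CN mer; CN fac.
Each arrangement has an internal mirror plane or centre of symmetry, so none is chiral.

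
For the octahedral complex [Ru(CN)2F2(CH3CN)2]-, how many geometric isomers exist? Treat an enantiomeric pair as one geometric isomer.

Systematic placement gives 5 geometric isomers: CN trans, F trans, CH3CN trans; CN cis, F cis, CH3CN trans; CN cis, F trans, CH3CN cis; CN cis, F cis, CH3CN cis (chiral); CN trans, F cis, CH3CN cis.

5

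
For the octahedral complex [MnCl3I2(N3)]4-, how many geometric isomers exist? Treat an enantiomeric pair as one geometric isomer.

The six octahedral sites form three mutually perpendicular trans pairs.
There are 3 geometric isomers: Cl mer, I cis; Cl mer, I trans; Cl fac, I cis.

3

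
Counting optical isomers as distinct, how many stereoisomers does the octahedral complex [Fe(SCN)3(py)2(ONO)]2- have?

3

An octahedron has six vertices in three trans pairs; every non-trans pair is cis.
Working through the distinct placements yields 3 geometric isomers: SCN mer, py trans; SCN fac, py cis; SCN mer, py cis.
Each arrangement has an internal mirror plane or centre of symmetry, so none is chiral.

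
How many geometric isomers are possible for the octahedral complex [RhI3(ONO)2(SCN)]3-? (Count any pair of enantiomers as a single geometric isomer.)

3

In an octahedral complex each vertex has one trans partner and four cis neighbours.
There are 3 geometric isomers: I mer, ONO cis; I mer, ONO trans; I fac, ONO cis.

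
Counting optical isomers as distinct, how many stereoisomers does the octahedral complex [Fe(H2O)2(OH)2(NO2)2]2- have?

The six octahedral sites form three mutually perpendicular trans pairs.
Working through the distinct placements yields 5 geometric isomers: H2O trans, OH trans, NO2 trans; H2O trans, OH cis, NO2 cis; H2O cis, OH trans, NO2 cis; H2O cis, OH cis, NO2 cis (chiral); H2O cis, OH cis, NO2 trans.
One of these lacks any improper symmetry element and so occurs as an enantiomeric pair, giving 5 + 1 = 6 stereoisomers in total.

6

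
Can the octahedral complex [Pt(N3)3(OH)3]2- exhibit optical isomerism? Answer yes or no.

An octahedron has six vertices in three trans pairs; every non-trans pair is cis.
There are 2 geometric isomers: N3 mer; N3 fac.
Each arrangement has an internal mirror plane or centre of symmetry, so none is chiral.

no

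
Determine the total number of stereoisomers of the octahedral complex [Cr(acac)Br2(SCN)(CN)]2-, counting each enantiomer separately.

An octahedron has six vertices in three trans pairs; every non-trans pair is cis.
Each acac is bidentate and must span two cis positions.
The distinct arrangements are (4 in all): Br trans; Br cis (3 arrangements, 2 chiral).
Of these, 2 lack any improper symmetry element and so occur as enantiomeric pairs, giving 4 + 2 = 6 stereoisomers in total.

6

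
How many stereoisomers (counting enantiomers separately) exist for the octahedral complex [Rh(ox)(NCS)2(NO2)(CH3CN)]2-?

6

In an octahedral complex each vertex has one trans partner and four cis neighbours.
Each ox is bidentate and must span two cis positions.
Systematic placement gives 4 geometric isomers: NCS cis (3 arrangements, 2 chiral); NCS trans.
Of these, 2 lack any improper symmetry element and so occur as enantiomeric pairs, giving 4 + 2 = 6 stereoisomers in total.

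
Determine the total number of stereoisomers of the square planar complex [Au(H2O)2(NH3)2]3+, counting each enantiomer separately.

A square has two trans pairs of vertices; adjacent vertices are cis.
The distinct arrangements are (2 in all): H2O cis; H2O trans.
Each arrangement has an internal mirror plane or centre of symmetry, so none is chiral.

2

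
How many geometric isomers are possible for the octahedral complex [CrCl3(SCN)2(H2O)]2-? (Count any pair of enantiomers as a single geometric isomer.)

3

Systematic placement gives 3 geometric isomers: Cl mer, SCN trans; Cl mer, SCN cis; Cl fac, SCN cis.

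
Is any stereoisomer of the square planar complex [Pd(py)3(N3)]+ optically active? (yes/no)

no

A square has two trans pairs of vertices; adjacent vertices are cis.
Only one geometric arrangement is possible.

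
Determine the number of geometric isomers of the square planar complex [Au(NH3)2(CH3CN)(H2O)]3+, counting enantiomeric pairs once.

2

Systematic placement gives 2 geometric isomers: NH3 cis; NH3 trans.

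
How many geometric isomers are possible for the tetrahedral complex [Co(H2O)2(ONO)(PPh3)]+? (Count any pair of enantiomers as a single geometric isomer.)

1

In a tetrahedral complex all four positions are equivalent and every pair of ligands is adjacent — there is no cis/trans distinction.
Only one geometric arrangement is possible.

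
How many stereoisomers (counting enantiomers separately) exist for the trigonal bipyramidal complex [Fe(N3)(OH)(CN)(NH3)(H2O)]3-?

A trigonal bipyramid has two axial and three equatorial sites, which are chemically inequivalent.
Systematic enumeration (placing each ligand type in turn and discarding arrangements equivalent by rotation or reflection) gives 10 geometric isomers.
Of these, 10 lack any improper symmetry element and so occur as enantiomeric pairs, giving 10 + 10 = 20 stereoisomers in total.

20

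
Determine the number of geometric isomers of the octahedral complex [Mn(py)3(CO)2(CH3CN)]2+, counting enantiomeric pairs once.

Systematic placement gives 3 geometric isomers: py mer, CO cis; py mer, CO trans; py fac, CO cis.

3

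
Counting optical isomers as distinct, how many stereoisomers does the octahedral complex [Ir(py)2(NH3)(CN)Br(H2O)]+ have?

15

Placing the ligands in turn and identifying arrangements related by rotation or reflection leaves 9 distinct geometric isomers.
Of these, 6 lack any improper symmetry element and so occur as enantiomeric pairs, giving 9 + 6 = 15 stereoisomers in total.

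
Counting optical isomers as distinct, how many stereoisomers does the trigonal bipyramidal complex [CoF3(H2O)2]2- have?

3

In a trigonal bipyramid the two axial positions differ from the three equatorial ones.
There are 3 geometric isomers: H2O both equatorial; H2O one axial, one equatorial; H2O both axial.
Each arrangement has an internal mirror plane or centre of symmetry, so none is chiral.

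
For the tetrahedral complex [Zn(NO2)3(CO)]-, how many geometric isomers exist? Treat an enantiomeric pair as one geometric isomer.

In a tetrahedral complex all four positions are equivalent and every pair of ligands is adjacent — there is no cis/trans distinction.
Only one geometric arrangement is possible.

1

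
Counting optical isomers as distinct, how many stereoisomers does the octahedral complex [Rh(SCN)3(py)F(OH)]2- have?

In an octahedral complex each vertex has one trans partner and four cis neighbours.
Working through the distinct placements yields 4 geometric isomers: SCN mer (3 arrangements); SCN fac (chiral).
One of these lacks any improper symmetry element and so occurs as an enantiomeric pair, giving 4 + 1 = 5 stereoisomers in total.

5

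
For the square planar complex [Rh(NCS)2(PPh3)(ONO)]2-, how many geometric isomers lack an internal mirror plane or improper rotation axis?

0

In a square planar complex each vertex has one trans partner and two cis neighbours.
The distinct arrangements are (2 in all): NCS cis; NCS trans.
Each arrangement has an internal mirror plane or centre of symmetry, so none is chiral.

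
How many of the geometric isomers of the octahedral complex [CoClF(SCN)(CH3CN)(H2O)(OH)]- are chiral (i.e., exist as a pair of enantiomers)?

15

Exhaustive case analysis gives 15 geometric isomers.
Of these, 15 lack any improper symmetry element and so occur as enantiomeric pairs, giving 15 + 15 = 30 stereoisomers in total.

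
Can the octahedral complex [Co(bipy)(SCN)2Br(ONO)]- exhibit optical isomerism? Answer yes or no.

yes

The six octahedral sites form three mutually perpendicular trans pairs.
Each bipy is bidentate and must span two cis positions.
The distinct arrangements are (4 in all): SCN cis (3 arrangements, 2 chiral); SCN trans.
Of these, 2 lack any improper symmetry element and so occur as enantiomeric pairs, giving 4 + 2 = 6 stereoisomers in total.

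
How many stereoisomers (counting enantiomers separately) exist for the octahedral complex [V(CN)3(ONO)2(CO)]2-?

The six octahedral sites form three mutually perpendicular trans pairs.
There are 3 geometric isomers: CN mer, ONO trans; CN mer, ONO cis; CN fac, ONO cis.
Each arrangement has an internal mirror plane or centre of symmetry, so none is chiral.

3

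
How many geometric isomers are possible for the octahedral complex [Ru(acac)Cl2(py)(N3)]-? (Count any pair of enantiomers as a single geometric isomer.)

Each acac is bidentate and must span two cis positions.
Systematic placement gives 4 geometric isomers: Cl trans; Cl cis (3 arrangements, 2 chiral).

4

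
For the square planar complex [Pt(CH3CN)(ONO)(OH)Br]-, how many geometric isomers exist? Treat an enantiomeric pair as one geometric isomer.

Systematic placement gives 3 geometric isomers: (Br/OH trans, CH3CN/ONO trans); (Br/ONO trans, CH3CN/OH trans); (Br/CH3CN trans, OH/ONO trans).

3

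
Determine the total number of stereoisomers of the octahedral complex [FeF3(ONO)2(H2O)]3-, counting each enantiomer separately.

3

Working through the distinct placements yields 3 geometric isomers: F mer, ONO trans; F mer, ONO cis; F fac, ONO cis.
Each arrangement has an internal mirror plane or centre of symmetry, so none is chiral.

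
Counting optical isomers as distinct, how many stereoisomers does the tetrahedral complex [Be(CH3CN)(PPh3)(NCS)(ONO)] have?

Only one geometric arrangement is possible; it has no improper symmetry element, so it exists as a pair of enantiomers (2 stereoisomers).

2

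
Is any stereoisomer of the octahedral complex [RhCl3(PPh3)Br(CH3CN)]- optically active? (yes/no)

yes

Working through the distinct placements yields 4 geometric isomers: Cl mer (3 arrangements); Cl fac (chiral).
One of these lacks any improper symmetry element and so occurs as an enantiomeric pair, giving 4 + 1 = 5 stereoisomers in total.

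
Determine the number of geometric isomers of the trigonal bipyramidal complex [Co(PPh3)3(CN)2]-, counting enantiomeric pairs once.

A trigonal bipyramid has two axial and three equatorial sites, which are chemically inequivalent.
There are 3 geometric isomers: CN both axial; CN one axial, one equatorial; CN both equatorial.

3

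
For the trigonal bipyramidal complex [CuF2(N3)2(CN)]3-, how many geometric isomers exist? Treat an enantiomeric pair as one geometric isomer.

In a trigonal bipyramid the two axial positions differ from the three equatorial ones.
Placing the ligands in turn and identifying arrangements related by rotation or reflection leaves 5 distinct geometric isomers.

5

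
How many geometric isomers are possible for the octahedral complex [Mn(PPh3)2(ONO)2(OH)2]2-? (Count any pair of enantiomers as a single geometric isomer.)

5

An octahedron has six vertices in three trans pairs; every non-trans pair is cis.
The distinct arrangements are (5 in all): PPh3 trans, ONO trans, OH trans; PPh3 cis, ONO cis, OH trans; PPh3 trans, ONO cis, OH cis; PPh3 cis, ONO cis, OH cis (chiral); PPh3 cis, ONO trans, OH cis.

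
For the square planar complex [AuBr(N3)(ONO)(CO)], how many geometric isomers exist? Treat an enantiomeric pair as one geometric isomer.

In a square planar complex each vertex has one trans partner and two cis neighbours.
Working through the distinct placements yields 3 geometric isomers: (Br/N3 trans, CO/ONO trans); (Br/ONO trans, CO/N3 trans); (Br/CO trans, N3/ONO trans).

3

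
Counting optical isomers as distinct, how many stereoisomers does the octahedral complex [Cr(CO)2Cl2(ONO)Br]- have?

The six octahedral sites form three mutually perpendicular trans pairs.
Working through the distinct placements yields 6 geometric isomers: CO cis, Cl cis (3 arrangements, 2 chiral); CO cis, Cl trans; CO trans, Cl cis; CO trans, Cl trans.
Of these, 2 lack any improper symmetry element and so occur as enantiomeric pairs, giving 6 + 2 = 8 stereoisomers in total.

8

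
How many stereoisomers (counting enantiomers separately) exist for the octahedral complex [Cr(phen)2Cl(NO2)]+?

3

The six octahedral sites form three mutually perpendicular trans pairs.
Each phen is bidentate and must span two cis positions.
There are 2 geometric isomers: Cl and NO2 mutually trans; Cl and NO2 mutually cis (chiral).
One of these lacks any improper symmetry element and so occurs as an enantiomeric pair, giving 2 + 1 = 3 stereoisomers in total.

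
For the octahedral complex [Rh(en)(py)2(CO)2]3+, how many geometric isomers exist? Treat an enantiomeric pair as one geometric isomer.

3

Each en is bidentate and must span two cis positions.
Systematic placement gives 3 geometric isomers: py cis, CO trans; py trans, CO cis; py cis, CO cis (chiral).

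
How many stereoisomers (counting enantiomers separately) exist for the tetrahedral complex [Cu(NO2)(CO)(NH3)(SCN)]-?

2

All four vertices of a tetrahedron are equivalent and mutually adjacent, so cis/trans isomerism cannot arise.
Only one geometric arrangement is possible; it has no improper symmetry element, so it exists as a pair of enantiomers (2 stereoisomers).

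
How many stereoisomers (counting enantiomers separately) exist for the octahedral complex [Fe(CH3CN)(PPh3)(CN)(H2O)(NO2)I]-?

The six octahedral sites form three mutually perpendicular trans pairs.
Exhaustive case analysis gives 15 geometric isomers.
Of these, 15 lack any improper symmetry element and so occur as enantiomeric pairs, giving 15 + 15 = 30 stereoisomers in total.

30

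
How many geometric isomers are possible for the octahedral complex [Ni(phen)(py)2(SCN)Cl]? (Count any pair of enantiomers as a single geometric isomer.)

4

An octahedron has six vertices in three trans pairs; every non-trans pair is cis.
Each phen is bidentate and must span two cis positions.
Systematic placement gives 4 geometric isomers: py cis (3 arrangements, 2 chiral); py trans.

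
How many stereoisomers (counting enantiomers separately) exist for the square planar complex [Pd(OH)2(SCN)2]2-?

A square has two trans pairs of vertices; adjacent vertices are cis.
The distinct arrangements are (2 in all): OH cis; OH trans.
Each arrangement has an internal mirror plane or centre of symmetry, so none is chiral.

2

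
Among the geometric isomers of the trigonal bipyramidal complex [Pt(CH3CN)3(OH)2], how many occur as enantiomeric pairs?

In a trigonal bipyramid the two axial positions differ from the three equatorial ones.
There are 3 geometric isomers: OH both equatorial; OH one axial, one equatorial; OH both axial.
Each arrangement has an internal mirror plane or centre of symmetry, so none is chiral.

0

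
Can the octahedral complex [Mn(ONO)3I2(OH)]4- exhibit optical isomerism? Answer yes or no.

no

In an octahedral complex each vertex has one trans partner and four cis neighbours.
The distinct arrangements are (3 in all): ONO mer, I trans; ONO mer, I cis; ONO fac, I cis.
Each arrangement has an internal mirror plane or centre of symmetry, so none is chiral.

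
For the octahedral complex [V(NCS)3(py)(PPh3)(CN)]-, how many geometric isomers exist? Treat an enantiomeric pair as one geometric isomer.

4

The six octahedral sites form three mutually perpendicular trans pairs.
Working through the distinct placements yields 4 geometric isomers: NCS mer (3 arrangements); NCS fac (chiral).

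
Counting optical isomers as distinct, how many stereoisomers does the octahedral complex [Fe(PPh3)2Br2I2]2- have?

An octahedron has six vertices in three trans pairs; every non-trans pair is cis.
There are 5 geometric isomers: PPh3 trans, Br trans, I trans; PPh3 cis, Br trans, I cis; PPh3 trans, Br cis, I cis; PPh3 cis, Br cis, I cis (chiral); PPh3 cis, Br cis, I trans.
One of these lacks any improper symmetry element and so occurs as an enantiomeric pair, giving 5 + 1 = 6 stereoisomers in total.

6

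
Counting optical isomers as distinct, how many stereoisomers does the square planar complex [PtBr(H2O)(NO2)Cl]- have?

3

A square has two trans pairs of vertices; adjacent vertices are cis.
The distinct arrangements are (3 in all): (Br/H2O trans, Cl/NO2 trans); (Br/NO2 trans, Cl/H2O trans); (Br/Cl trans, H2O/NO2 trans).
Each arrangement has an internal mirror plane or centre of symmetry, so none is chiral.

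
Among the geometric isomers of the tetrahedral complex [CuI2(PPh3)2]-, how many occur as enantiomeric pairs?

0

All four vertices of a tetrahedron are equivalent and mutually adjacent, so cis/trans isomerism cannot arise.
Only one geometric arrangement is possible.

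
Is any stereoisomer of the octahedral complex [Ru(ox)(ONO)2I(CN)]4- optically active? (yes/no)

Each ox is bidentate and must span two cis positions.
Working through the distinct placements yields 4 geometric isomers: ONO cis (3 arrangements, 2 chiral); ONO trans.
Of these, 2 lack any improper symmetry element and so occur as enantiomeric pairs, giving 4 + 2 = 6 stereoisomers in total.

yes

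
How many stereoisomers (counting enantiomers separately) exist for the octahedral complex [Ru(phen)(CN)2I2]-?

The six octahedral sites form three mutually perpendicular trans pairs.
Each phen is bidentate and must span two cis positions.
Systematic placement gives 3 geometric isomers: CN trans, I cis; CN cis, I cis (chiral); CN cis, I trans.
One of these lacks any improper symmetry element and so occurs as an enantiomeric pair, giving 3 + 1 = 4 stereoisomers in total.

4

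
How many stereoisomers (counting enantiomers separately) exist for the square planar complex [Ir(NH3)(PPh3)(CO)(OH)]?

3

In a square planar complex each vertex has one trans partner and two cis neighbours.
Working through the distinct placements yields 3 geometric isomers: (CO/OH trans, NH3/PPh3 trans); (CO/PPh3 trans, NH3/OH trans); (CO/NH3 trans, OH/PPh3 trans).
Each arrangement has an internal mirror plane or centre of symmetry, so none is chiral.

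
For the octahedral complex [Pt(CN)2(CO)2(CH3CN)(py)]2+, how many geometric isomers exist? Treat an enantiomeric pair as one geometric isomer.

There are 6 geometric isomers: CN cis, CO cis (3 arrangements, 2 chiral); CN cis, CO trans; CN trans, CO cis; CN trans, CO trans.

6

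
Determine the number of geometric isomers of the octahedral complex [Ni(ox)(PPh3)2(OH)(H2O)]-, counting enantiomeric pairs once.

In an octahedral complex each vertex has one trans partner and four cis neighbours.
Each ox is bidentate and must span two cis positions.
There are 4 geometric isomers: PPh3 cis (3 arrangements, 2 chiral); PPh3 trans.

4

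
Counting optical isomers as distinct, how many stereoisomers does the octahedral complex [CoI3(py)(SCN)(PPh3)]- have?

5

The six octahedral sites form three mutually perpendicular trans pairs.
There are 4 geometric isomers: I mer (3 arrangements); I fac (chiral).
One of these lacks any improper symmetry element and so occurs as an enantiomeric pair, giving 4 + 1 = 5 stereoisomers in total.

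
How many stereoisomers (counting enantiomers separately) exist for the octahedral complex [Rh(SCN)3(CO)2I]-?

In an octahedral complex each vertex has one trans partner and four cis neighbours.
There are 3 geometric isomers: SCN mer, CO trans; SCN mer, CO cis; SCN fac, CO cis.
Each arrangement has an internal mirror plane or centre of symmetry, so none is chiral.

3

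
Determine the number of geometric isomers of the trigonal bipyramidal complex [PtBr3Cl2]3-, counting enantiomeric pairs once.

The distinct arrangements are (3 in all): Cl both equatorial; Cl one axial, one equatorial; Cl both axial.

3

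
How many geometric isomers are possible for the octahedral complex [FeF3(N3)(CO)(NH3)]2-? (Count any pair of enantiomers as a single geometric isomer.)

4

The distinct arrangements are (4 in all): F mer (3 arrangements); F fac (chiral).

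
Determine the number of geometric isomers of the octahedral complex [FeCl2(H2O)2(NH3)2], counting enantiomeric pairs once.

In an octahedral complex each vertex has one trans partner and four cis neighbours.
Systematic placement gives 5 geometric isomers: Cl trans, H2O trans, NH3 trans; Cl trans, H2O cis, NH3 cis; Cl cis, H2O cis, NH3 trans; Cl cis, H2O cis, NH3 cis (chiral); Cl cis, H2O trans, NH3 cis.

5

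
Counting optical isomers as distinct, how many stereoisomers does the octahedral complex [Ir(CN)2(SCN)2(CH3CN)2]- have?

In an octahedral complex each vertex has one trans partner and four cis neighbours.
There are 5 geometric isomers: CN trans, SCN trans, CH3CN trans; CN cis, SCN cis, CH3CN trans; CN cis, SCN trans, CH3CN cis; CN cis, SCN cis, CH3CN cis (chiral); CN trans, SCN cis, CH3CN cis.
One of these lacks any improper symmetry element and so occurs as an enantiomeric pair, giving 5 + 1 = 6 stereoisomers in total.

6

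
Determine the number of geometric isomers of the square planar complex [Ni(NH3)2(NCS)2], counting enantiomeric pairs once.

2

Systematic placement gives 2 geometric isomers: NH3 cis; NH3 trans.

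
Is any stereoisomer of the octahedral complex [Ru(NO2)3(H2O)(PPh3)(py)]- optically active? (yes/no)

The distinct arrangements are (4 in all): NO2 mer (3 arrangements); NO2 fac (chiral).
One of these lacks any improper symmetry element and so occurs as an enantiomeric pair, giving 4 + 1 = 5 stereoisomers in total.

yes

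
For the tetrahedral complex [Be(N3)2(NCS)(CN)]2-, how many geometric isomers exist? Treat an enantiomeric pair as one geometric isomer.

All four vertices of a tetrahedron are equivalent and mutually adjacent, so cis/trans isomerism cannot arise.
Only one geometric arrangement is possible.

1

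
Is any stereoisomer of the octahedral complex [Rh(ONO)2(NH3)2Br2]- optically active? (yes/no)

yes

The six octahedral sites form three mutually perpendicular trans pairs.
There are 5 geometric isomers: ONO trans, NH3 trans, Br trans; ONO cis, NH3 cis, Br trans; ONO trans, NH3 cis, Br cis; ONO cis, NH3 cis, Br cis (chiral); ONO cis, NH3 trans, Br cis.
One of these lacks any improper symmetry element and so occurs as an enantiomeric pair, giving 5 + 1 = 6 stereoisomers in total.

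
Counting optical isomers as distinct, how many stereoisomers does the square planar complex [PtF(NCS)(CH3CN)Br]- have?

There are 3 geometric isomers: (Br/F trans, CH3CN/NCS trans); (Br/NCS trans, CH3CN/F trans); (Br/CH3CN trans, F/NCS trans).
Each arrangement has an internal mirror plane or centre of symmetry, so none is chiral.

3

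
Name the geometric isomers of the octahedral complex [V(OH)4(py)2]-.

cis and trans

In an octahedral complex each vertex has one trans partner and four cis neighbours.
Systematic placement gives 2 geometric isomers: py trans; py cis.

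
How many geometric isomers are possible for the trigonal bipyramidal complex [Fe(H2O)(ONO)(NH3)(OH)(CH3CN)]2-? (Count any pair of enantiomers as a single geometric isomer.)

A trigonal bipyramid has two axial and three equatorial sites, which are chemically inequivalent.
Exhaustive case analysis gives 10 geometric isomers.

10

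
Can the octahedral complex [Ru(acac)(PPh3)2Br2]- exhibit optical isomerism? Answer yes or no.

yes

In an octahedral complex each vertex has one trans partner and four cis neighbours.
Each acac is bidentate and must span two cis positions.
There are 3 geometric isomers: PPh3 cis, Br trans; PPh3 cis, Br cis (chiral); PPh3 trans, Br cis.
One of these lacks any improper symmetry element and so occurs as an enantiomeric pair, giving 3 + 1 = 4 stereoisomers in total.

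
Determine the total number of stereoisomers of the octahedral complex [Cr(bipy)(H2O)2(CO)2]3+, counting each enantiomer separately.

Each bipy is bidentate and must span two cis positions.
Systematic placement gives 3 geometric isomers: H2O cis, CO trans; H2O cis, CO cis (chiral); H2O trans, CO cis.
One of these lacks any improper symmetry element and so occurs as an enantiomeric pair, giving 3 + 1 = 4 stereoisomers in total.

4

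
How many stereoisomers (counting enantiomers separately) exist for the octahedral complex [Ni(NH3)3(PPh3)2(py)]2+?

3

In an octahedral complex each vertex has one trans partner and four cis neighbours.
Working through the distinct placements yields 3 geometric isomers: NH3 mer, PPh3 cis; NH3 mer, PPh3 trans; NH3 fac, PPh3 cis.
Each arrangement has an internal mirror plane or centre of symmetry, so none is chiral.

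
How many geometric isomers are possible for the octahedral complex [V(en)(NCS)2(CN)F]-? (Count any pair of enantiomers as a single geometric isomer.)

In an octahedral complex each vertex has one trans partner and four cis neighbours.
Each en is bidentate and must span two cis positions.
There are 4 geometric isomers: NCS cis (3 arrangements, 2 chiral); NCS trans.

4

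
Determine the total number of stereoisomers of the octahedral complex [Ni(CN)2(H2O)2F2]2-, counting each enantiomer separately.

Systematic placement gives 5 geometric isomers: CN trans, H2O trans, F trans; CN trans, H2O cis, F cis; CN cis, H2O trans, F cis; CN cis, H2O cis, F cis (chiral); CN cis, H2O cis, F trans.
One of these lacks any improper symmetry element and so occurs as an enantiomeric pair, giving 5 + 1 = 6 stereoisomers in total.

6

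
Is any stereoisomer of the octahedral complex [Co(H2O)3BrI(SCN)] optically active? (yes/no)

yes

In an octahedral complex each vertex has one trans partner and four cis neighbours.
Systematic placement gives 4 geometric isomers: H2O mer (3 arrangements); H2O fac (chiral).
One of these lacks any improper symmetry element and so occurs as an enantiomeric pair, giving 4 + 1 = 5 stereoisomers in total.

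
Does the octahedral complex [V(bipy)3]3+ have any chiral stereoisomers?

yes

The six octahedral sites form three mutually perpendicular trans pairs.
Each bipy is bidentate and must span two cis positions.
Only one geometric arrangement is possible; it has no improper symmetry element, so it exists as a pair of enantiomers (2 stereoisomers).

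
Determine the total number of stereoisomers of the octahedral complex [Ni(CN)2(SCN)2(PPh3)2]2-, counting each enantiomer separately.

6

In an octahedral complex each vertex has one trans partner and four cis neighbours.
The distinct arrangements are (5 in all): CN trans, SCN trans, PPh3 trans; CN trans, SCN cis, PPh3 cis; CN cis, SCN trans, PPh3 cis; CN cis, SCN cis, PPh3 cis (chiral); CN cis, SCN cis, PPh3 trans.
One of these lacks any improper symmetry element and so occurs as an enantiomeric pair, giving 5 + 1 = 6 stereoisomers in total.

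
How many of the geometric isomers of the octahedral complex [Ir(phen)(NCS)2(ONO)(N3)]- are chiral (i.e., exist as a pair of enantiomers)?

An octahedron has six vertices in three trans pairs; every non-trans pair is cis.
Each phen is bidentate and must span two cis positions.
Systematic placement gives 4 geometric isomers: NCS cis (3 arrangements, 2 chiral); NCS trans.
Of these, 2 lack any improper symmetry element and so occur as enantiomeric pairs, giving 4 + 2 = 6 stereoisomers in total.

2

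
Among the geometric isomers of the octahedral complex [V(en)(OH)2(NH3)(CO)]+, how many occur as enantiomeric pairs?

The six octahedral sites form three mutually perpendicular trans pairs.
Each en is bidentate and must span two cis positions.
The distinct arrangements are (4 in all): OH cis (3 arrangements, 2 chiral); OH trans.
Of these, 2 lack any improper symmetry element and so occur as enantiomeric pairs, giving 4 + 2 = 6 stereoisomers in total.

2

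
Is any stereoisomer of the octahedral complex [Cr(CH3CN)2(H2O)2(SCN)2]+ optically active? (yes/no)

The six octahedral sites form three mutually perpendicular trans pairs.
Systematic placement gives 5 geometric isomers: CH3CN trans, H2O trans, SCN trans; CH3CN trans, H2O cis, SCN cis; CH3CN cis, H2O cis, SCN trans; CH3CN cis, H2O cis, SCN cis (chiral); CH3CN cis, H2O trans, SCN cis.
One of these lacks any improper symmetry element and so occurs as an enantiomeric pair, giving 5 + 1 = 6 stereoisomers in total.

yes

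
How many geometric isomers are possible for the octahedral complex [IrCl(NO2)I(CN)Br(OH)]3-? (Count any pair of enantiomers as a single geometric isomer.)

15

An octahedron has six vertices in three trans pairs; every non-trans pair is cis.
Placing the ligands in turn and identifying arrangements related by rotation or reflection leaves 15 distinct geometric isomers.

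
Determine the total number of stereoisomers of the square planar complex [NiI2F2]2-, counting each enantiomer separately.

The distinct arrangements are (2 in all): I cis; I trans.
Each arrangement has an internal mirror plane or centre of symmetry, so none is chiral.

2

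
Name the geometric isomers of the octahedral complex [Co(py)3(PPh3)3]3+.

An octahedron has six vertices in three trans pairs; every non-trans pair is cis.
Working through the distinct placements yields 2 geometric isomers: py mer; py fac.

fac and mer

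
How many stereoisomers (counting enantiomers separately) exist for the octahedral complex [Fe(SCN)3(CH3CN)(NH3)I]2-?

5

An octahedron has six vertices in three trans pairs; every non-trans pair is cis.
The distinct arrangements are (4 in all): SCN mer (3 arrangements); SCN fac (chiral).
One of these lacks any improper symmetry element and so occurs as an enantiomeric pair, giving 4 + 1 = 5 stereoisomers in total.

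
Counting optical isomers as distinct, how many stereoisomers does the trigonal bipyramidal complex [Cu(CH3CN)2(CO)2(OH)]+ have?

In a trigonal bipyramid the two axial positions differ from the three equatorial ones.
Systematic enumeration (placing each ligand type in turn and discarding arrangements equivalent by rotation or reflection) gives 5 geometric isomers.
One of these lacks any improper symmetry element and so occurs as an enantiomeric pair, giving 5 + 1 = 6 stereoisomers in total.

6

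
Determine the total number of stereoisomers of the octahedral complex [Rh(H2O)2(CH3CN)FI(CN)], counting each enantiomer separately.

15

Systematic enumeration (placing each ligand type in turn and discarding arrangements equivalent by rotation or reflection) gives 9 geometric isomers.
Of these, 6 lack any improper symmetry element and so occur as enantiomeric pairs, giving 9 + 6 = 15 stereoisomers in total.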